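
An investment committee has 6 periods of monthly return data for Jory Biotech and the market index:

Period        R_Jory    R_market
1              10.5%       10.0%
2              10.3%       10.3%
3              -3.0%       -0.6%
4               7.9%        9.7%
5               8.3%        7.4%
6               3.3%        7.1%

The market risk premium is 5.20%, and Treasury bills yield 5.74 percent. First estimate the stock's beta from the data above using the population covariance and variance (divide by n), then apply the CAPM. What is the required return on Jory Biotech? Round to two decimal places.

Mean R_i = (10.5 + 10.3 − 3.0 + 7.9 + 8.3 + 3.3) / 6 = 6.2167%
Mean R_m = (10.0 + 10.3 − 0.6 + 9.7 + 7.4 + 7.1) / 6 = 7.3167%
Σ(R_i − R̄_i)(R_m − R̄_m) = 101.4583  ⇒  Cov = 101.4583 / 6 = 16.9097
Σ(R_m − R̄_m)² = 84.5083  ⇒  Var(R_m) = 84.5083 / 6 = 14.0847
β = Cov / Var(R_m) = 16.9097 / 14.0847 = 1.2006
E(R) = R_f + β × MRP = 5.74% + 1.2006 × 5.20% = 11.98%

11.98%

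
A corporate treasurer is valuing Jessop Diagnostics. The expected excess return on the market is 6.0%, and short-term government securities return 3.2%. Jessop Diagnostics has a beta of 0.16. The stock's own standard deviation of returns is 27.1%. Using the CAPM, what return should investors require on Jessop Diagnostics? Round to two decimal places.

4.16%

E(R) = R_f + β × MRP = 3.2% + 0.16 × 6.0% = 4.16%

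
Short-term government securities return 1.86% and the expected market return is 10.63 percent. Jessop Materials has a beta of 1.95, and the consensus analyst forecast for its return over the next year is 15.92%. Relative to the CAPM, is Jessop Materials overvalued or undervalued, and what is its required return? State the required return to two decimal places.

Overvalued; required return 18.96%

MRP = 10.63% − 1.86% = 8.77%
Required return = R_f + β·MRP = 1.86% + 1.95 × 8.77% = 18.96%
Forecast 15.92% < required 18.96% → the stock plots below the SML → overvalued.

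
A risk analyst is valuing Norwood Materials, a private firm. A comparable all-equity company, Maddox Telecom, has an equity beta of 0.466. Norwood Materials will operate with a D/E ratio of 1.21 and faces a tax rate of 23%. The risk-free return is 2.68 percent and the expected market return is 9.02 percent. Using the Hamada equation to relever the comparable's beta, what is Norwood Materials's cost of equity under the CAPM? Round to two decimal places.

β_L = β_U × [1 + (1 − t)(D/E)] = 0.466 × [1 + (1 − 0.23) × 1.21]
    = 0.466 × [1 + 0.77 × 1.21] = 0.466 × 1.9317 = 0.9002
MRP = 9.02% − 2.68% = 6.34%
E(R) = R_f + β_L × MRP = 2.68% + 0.9002 × 6.34% = 8.39%

8.39%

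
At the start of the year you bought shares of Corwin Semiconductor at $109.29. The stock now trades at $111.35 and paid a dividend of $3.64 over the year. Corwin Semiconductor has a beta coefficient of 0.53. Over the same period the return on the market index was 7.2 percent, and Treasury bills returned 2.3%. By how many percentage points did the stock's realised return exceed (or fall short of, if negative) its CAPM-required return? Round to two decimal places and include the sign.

+0.32%

Realised HPR = (P1 + D1 − P0) / P0 = (111.35 + 3.64 − 109.29) / 109.29 = 5.70 / 109.29 = 5.2155%
MRP = 7.2% − 2.3% = 4.90%
CAPM required = R_f + β·MRP = 2.3% + 0.53 × 4.9% = 4.8970%
α = realised − required = 5.2155% − 4.8970% = +0.32%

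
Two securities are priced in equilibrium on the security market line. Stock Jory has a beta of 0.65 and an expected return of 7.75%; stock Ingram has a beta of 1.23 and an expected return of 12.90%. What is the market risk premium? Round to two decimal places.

Both satisfy E(R) = R_f + β·MRP, so the slope of the SML is
MRP = (12.90% − 7.75%) / (1.23 − 0.65) = 5.15% / 0.58 = 8.8793%

8.88%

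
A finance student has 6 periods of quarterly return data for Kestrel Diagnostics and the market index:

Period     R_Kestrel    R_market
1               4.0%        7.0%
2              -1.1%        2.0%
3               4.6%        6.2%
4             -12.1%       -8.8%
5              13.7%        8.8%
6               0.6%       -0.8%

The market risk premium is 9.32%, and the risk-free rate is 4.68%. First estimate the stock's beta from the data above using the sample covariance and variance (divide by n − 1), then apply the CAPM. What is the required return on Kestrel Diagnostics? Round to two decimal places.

Mean R_i = (4.0 − 1.1 + 4.6 − 12.1 + 13.7 + 0.6) / 6 = 1.6167%
Mean R_m = (7.0 + 2.0 + 6.2 − 8.8 + 8.8 − 0.8) / 6 = 2.4000%
Σ(R_i − R̄_i)(R_m − R̄_m) = 257.6000  ⇒  Cov = 257.6000 / 5 = 51.5200
Σ(R_m − R̄_m)² = 212.4000  ⇒  Var(R_m) = 212.4000 / 5 = 42.4800
β = Cov / Var(R_m) = 51.5200 / 42.4800 = 1.2128
E(R) = R_f + β × MRP = 4.68% + 1.2128 × 9.32% = 15.98%

15.98%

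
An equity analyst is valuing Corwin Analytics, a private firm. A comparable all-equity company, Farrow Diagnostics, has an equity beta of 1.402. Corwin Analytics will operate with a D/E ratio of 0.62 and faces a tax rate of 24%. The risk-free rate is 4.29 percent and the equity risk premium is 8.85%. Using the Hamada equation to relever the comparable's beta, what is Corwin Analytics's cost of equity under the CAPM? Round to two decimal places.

22.54%

β_L = β_U × [1 + (1 − t)(D/E)] = 1.402 × [1 + (1 − 0.24) × 0.62]
    = 1.402 × [1 + 0.76 × 0.62] = 1.402 × 1.4712 = 2.0626
E(R) = R_f + β_L × MRP = 4.29% + 2.0626 × 8.85% = 22.54%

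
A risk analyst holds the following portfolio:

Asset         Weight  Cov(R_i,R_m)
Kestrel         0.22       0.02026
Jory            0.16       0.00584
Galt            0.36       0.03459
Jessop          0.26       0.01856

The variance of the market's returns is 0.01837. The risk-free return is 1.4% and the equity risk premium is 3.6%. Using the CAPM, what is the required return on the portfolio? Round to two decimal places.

β_Kestrel = 0.02026 / 0.01837 = 1.1029
β_Jory = 0.00584 / 0.01837 = 0.3179
β_Galt = 0.03459 / 0.01837 = 1.8830
β_Jessop = 0.01856 / 0.01837 = 1.0103
β_P = Σ w_i β_i = 0.22×1.1029 + 0.16×0.3179 + 0.36×1.8830 + 0.26×1.0103 = 1.2341
E(R_P) = R_f + β_P × MRP = 1.4% + 1.2341 × 3.6% = 5.84%

5.84%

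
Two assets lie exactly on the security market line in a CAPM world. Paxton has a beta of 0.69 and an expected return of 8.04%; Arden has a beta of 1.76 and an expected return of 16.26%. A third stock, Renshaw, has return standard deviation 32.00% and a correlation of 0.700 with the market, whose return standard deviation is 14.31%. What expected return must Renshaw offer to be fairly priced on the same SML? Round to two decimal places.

14.76%

MRP = (16.26% − 8.04%) / (1.76 − 0.69) = 7.6822%
R_f = 8.04% − 0.69 × 7.6822% = 2.7393%
β_Renshaw = ρ·σ_i/σ_m = 0.700 × 32.00 / 14.31 = 1.5653
E(R_Renshaw) = R_f + β × MRP = 2.7393% + 1.5653 × 7.6822% = 14.76%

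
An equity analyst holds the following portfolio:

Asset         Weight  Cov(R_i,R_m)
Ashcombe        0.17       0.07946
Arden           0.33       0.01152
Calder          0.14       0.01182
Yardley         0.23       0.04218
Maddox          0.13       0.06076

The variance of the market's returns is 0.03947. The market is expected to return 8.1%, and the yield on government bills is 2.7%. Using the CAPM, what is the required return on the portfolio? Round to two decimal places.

7.70%

β_Ashcombe = 0.07946 / 0.03947 = 2.0132
β_Arden = 0.01152 / 0.03947 = 0.2919
β_Calder = 0.01182 / 0.03947 = 0.2995
β_Yardley = 0.04218 / 0.03947 = 1.0687
β_Maddox = 0.06076 / 0.03947 = 1.5394
β_P = Σ w_i β_i = 0.17×2.0132 + 0.33×0.2919 + 0.14×0.2995 + 0.23×1.0687 + 0.13×1.5394 = 0.9264
MRP = 8.1% − 2.7% = 5.40%
E(R_P) = R_f + β_P × MRP = 2.7% + 0.9264 × 5.4% = 7.70%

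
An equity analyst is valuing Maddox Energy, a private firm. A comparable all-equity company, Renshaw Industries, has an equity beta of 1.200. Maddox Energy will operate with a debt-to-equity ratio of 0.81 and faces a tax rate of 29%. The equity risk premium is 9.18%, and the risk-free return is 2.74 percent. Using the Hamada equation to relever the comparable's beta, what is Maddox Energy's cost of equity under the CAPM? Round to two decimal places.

β_L = β_U × [1 + (1 − t)(D/E)] = 1.200 × [1 + (1 − 0.29) × 0.81]
    = 1.200 × [1 + 0.71 × 0.81] = 1.200 × 1.5751 = 1.8901
E(R) = R_f + β_L × MRP = 2.74% + 1.8901 × 9.18% = 20.09%

20.09%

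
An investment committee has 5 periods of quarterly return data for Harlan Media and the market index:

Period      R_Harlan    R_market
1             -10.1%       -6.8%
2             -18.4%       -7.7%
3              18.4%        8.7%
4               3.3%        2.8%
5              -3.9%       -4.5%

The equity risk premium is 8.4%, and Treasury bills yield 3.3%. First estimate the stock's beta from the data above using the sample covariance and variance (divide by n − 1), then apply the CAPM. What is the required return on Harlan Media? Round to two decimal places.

Mean R_i = (-10.1 − 18.4 + 18.4 + 3.3 − 3.9) / 5 = -2.1400%
Mean R_m = (-6.8 − 7.7 + 8.7 + 2.8 − 4.5) / 5 = -1.5000%
Σ(R_i − R̄_i)(R_m − R̄_m) = 381.1800  ⇒  Cov = 381.1800 / 4 = 95.2950
Σ(R_m − R̄_m)² = 198.0600  ⇒  Var(R_m) = 198.0600 / 4 = 49.5150
β = Cov / Var(R_m) = 95.2950 / 49.5150 = 1.9246
E(R) = R_f + β × MRP = 3.3% + 1.9246 × 8.4% = 19.47%

19.47%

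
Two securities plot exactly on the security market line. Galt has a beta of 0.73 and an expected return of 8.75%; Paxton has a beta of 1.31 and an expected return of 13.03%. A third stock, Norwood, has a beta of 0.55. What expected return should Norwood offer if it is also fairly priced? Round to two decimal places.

7.42%

MRP (SML slope) = (13.03% − 8.75%) / (1.31 − 0.73) = 4.28% / 0.58 = 7.3793%
R_f (intercept) = 8.75% − 0.73 × 7.3793% = 3.3631%
E(R_Norwood) = R_f + β × MRP = 3.3631% + 0.55 × 7.3793% = 7.42%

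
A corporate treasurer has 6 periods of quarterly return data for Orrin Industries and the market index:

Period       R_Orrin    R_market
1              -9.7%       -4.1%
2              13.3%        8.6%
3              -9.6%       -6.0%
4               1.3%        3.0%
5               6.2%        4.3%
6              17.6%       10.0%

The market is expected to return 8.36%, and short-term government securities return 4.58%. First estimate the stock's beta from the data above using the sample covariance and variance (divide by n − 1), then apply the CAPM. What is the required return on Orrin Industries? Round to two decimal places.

11.12%

Mean R_i = (-9.7 + 13.3 − 9.6 + 1.3 + 6.2 + 17.6) / 6 = 3.1833%
Mean R_m = (-4.1 + 8.6 − 6.0 + 3.0 + 4.3 + 10.0) / 6 = 2.6333%
Σ(R_i − R̄_i)(R_m − R̄_m) = 368.0133  ⇒  Cov = 368.0133 / 5 = 73.6027
Σ(R_m − R̄_m)² = 212.6533  ⇒  Var(R_m) = 212.6533 / 5 = 42.5307
β = Cov / Var(R_m) = 73.6027 / 42.5307 = 1.7306
MRP = 8.36% − 4.58% = 3.78%
E(R) = R_f + β × MRP = 4.58% + 1.7306 × 3.78% = 11.12%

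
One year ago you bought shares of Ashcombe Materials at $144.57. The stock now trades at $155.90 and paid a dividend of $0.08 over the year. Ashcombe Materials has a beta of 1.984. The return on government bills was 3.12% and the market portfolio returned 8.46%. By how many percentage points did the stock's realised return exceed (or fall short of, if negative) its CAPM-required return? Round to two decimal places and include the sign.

Realised HPR = (P1 + D1 − P0) / P0 = (155.90 + 0.08 − 144.57) / 144.57 = 11.41 / 144.57 = 7.8924%
MRP = 8.46% − 3.12% = 5.34%
CAPM required = R_f + β·MRP = 3.12% + 1.984 × 5.34% = 13.71456%
α = realised − required = 7.8924% − 13.71456% = -5.82%

-5.82%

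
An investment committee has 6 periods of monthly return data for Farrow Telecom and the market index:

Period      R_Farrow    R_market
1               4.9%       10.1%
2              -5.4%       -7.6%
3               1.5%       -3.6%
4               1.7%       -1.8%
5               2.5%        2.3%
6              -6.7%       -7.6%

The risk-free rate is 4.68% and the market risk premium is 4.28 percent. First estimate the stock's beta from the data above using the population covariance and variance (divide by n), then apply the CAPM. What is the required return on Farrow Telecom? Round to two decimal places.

7.25%

Mean R_i = (4.9 − 5.4 + 1.5 + 1.7 + 2.5 − 6.7) / 6 = -0.2500%
Mean R_m = (10.1 − 7.6 − 3.6 − 1.8 + 2.3 − 7.6) / 6 = -1.3667%
Σ(R_i − R̄_i)(R_m − R̄_m) = 136.6900  ⇒  Cov = 136.6900 / 6 = 22.7817
Σ(R_m − R̄_m)² = 227.8133  ⇒  Var(R_m) = 227.8133 / 6 = 37.9689
β = Cov / Var(R_m) = 22.7817 / 37.9689 = 0.6000
E(R) = R_f + β × MRP = 4.68% + 0.6000 × 4.28% = 7.25%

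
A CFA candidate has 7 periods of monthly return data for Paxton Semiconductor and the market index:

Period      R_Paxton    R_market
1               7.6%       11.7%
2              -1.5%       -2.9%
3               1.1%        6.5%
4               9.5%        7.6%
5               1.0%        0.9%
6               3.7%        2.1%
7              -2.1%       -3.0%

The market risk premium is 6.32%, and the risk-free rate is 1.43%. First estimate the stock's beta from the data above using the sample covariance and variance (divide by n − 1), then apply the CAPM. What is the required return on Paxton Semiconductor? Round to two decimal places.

Mean R_i = (7.6 − 1.5 + 1.1 + 9.5 + 1.0 + 3.7 − 2.1) / 7 = 2.7571%
Mean R_m = (11.7 − 2.9 + 6.5 + 7.6 + 0.9 + 2.1 − 3.0) / 7 = 3.2714%
Σ(R_i − R̄_i)(R_m − R̄_m) = 124.4514  ⇒  Cov = 124.4514 / 6 = 20.7419
Σ(R_m − R̄_m)² = 184.6143  ⇒  Var(R_m) = 184.6143 / 6 = 30.7691
β = Cov / Var(R_m) = 20.7419 / 30.7691 = 0.6741
E(R) = R_f + β × MRP = 1.43% + 0.6741 × 6.32% = 5.69%

5.69%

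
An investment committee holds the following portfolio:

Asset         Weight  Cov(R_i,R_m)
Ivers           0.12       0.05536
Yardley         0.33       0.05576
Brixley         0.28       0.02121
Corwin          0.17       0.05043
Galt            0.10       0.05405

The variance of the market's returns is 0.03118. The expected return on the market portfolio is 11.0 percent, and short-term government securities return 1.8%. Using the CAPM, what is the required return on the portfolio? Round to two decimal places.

β_Ivers = 0.05536 / 0.03118 = 1.7755
β_Yardley = 0.05576 / 0.03118 = 1.7883
β_Brixley = 0.02121 / 0.03118 = 0.6802
β_Corwin = 0.05043 / 0.03118 = 1.6174
β_Galt = 0.05405 / 0.03118 = 1.7335
β_P = Σ w_i β_i = 0.12×1.7755 + 0.33×1.7883 + 0.28×0.6802 + 0.17×1.6174 + 0.10×1.7335 = 1.4420
MRP = 11.0% − 1.8% = 9.20%
E(R_P) = R_f + β_P × MRP = 1.8% + 1.4420 × 9.2% = 15.07%

15.07%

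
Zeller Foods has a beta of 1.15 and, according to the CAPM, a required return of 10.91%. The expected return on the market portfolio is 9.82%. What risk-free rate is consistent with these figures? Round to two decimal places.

2.55%

E(R) = R_f + β(E(R_m) − R_f) = R_f(1 − β) + β·E(R_m)
10.91% = R_f × (1 − 1.15) + 1.15 × 9.82%
10.91% = R_f × -0.15 + 11.2930%
R_f = (10.91% − 11.2930%) / -0.15 = 2.55%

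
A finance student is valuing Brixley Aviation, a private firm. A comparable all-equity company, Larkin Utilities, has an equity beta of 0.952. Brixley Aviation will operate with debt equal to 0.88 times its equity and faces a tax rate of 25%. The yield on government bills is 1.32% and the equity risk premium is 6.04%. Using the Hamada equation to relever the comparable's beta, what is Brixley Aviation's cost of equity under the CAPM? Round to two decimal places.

10.87%

β_L = β_U × [1 + (1 − t)(D/E)] = 0.952 × [1 + (1 − 0.25) × 0.88]
    = 0.952 × [1 + 0.75 × 0.88] = 0.952 × 1.6600 = 1.5803
E(R) = R_f + β_L × MRP = 1.32% + 1.5803 × 6.04% = 10.87%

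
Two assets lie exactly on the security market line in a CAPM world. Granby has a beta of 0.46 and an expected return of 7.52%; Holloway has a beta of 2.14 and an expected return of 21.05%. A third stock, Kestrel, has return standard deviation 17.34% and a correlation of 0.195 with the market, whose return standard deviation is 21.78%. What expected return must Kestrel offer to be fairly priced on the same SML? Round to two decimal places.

5.07%

MRP = (21.05% − 7.52%) / (2.14 − 0.46) = 8.0536%
R_f = 7.52% − 0.46 × 8.0536% = 3.8153%
β_Kestrel = ρ·σ_i/σ_m = 0.195 × 17.34 / 21.78 = 0.1552
E(R_Kestrel) = R_f + β × MRP = 3.8153% + 0.1552 × 8.0536% = 5.07%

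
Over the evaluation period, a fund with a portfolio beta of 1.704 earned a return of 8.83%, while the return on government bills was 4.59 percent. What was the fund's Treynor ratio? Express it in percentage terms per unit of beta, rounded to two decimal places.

2.49%

Treynor = (R_P − R_f) / β_P = (8.83% − 4.59%) / 1.7040 = 4.24% / 1.7040 = 2.49%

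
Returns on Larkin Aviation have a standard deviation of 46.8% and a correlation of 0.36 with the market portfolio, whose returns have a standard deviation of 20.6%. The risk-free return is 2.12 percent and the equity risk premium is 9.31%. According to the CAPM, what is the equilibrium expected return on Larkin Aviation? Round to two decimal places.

β = ρ × σ_i / σ_m = 0.36 × 46.8% / 20.6% = 0.8179
E(R) = 2.12% + 0.8179 × 9.31% = 9.73%

9.73%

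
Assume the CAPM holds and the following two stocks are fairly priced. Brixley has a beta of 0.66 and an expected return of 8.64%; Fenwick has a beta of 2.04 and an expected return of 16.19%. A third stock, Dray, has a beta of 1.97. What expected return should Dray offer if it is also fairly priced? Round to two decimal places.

MRP (SML slope) = (16.19% − 8.64%) / (2.04 − 0.66) = 7.55% / 1.38 = 5.4710%
R_f (intercept) = 8.64% − 0.66 × 5.4710% = 5.0291%
E(R_Dray) = R_f + β × MRP = 5.0291% + 1.97 × 5.4710% = 15.81%

15.81%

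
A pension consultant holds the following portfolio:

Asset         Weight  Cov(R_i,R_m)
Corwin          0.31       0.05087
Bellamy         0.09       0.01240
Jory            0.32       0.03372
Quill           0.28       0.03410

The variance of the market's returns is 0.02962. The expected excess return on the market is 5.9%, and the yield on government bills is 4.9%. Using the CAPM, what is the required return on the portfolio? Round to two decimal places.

β_Corwin = 0.05087 / 0.02962 = 1.7174
β_Bellamy = 0.01240 / 0.02962 = 0.4186
β_Jory = 0.03372 / 0.02962 = 1.1384
β_Quill = 0.03410 / 0.02962 = 1.1512
β_P = Σ w_i β_i = 0.31×1.7174 + 0.09×0.4186 + 0.32×1.1384 + 0.28×1.1512 = 1.2567
E(R_P) = R_f + β_P × MRP = 4.9% + 1.2567 × 5.9% = 12.31%

12.31%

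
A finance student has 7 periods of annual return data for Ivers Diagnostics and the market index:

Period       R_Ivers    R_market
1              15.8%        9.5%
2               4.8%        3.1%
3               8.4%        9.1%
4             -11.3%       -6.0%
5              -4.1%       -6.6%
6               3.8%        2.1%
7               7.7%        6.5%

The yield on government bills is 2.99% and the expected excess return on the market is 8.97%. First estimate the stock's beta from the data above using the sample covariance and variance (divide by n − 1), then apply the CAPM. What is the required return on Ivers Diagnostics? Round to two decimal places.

Mean R_i = (15.8 + 4.8 + 8.4 − 11.3 − 4.1 + 3.8 + 7.7) / 7 = 3.5857%
Mean R_m = (9.5 + 3.1 + 9.1 − 6.0 − 6.6 + 2.1 + 6.5) / 7 = 2.5286%
Σ(R_i − R̄_i)(R_m − R̄_m) = 330.8429  ⇒  Cov = 330.8429 / 6 = 55.1405
Σ(R_m − R̄_m)² = 264.1343  ⇒  Var(R_m) = 264.1343 / 6 = 44.0224
β = Cov / Var(R_m) = 55.1405 / 44.0224 = 1.2526
E(R) = R_f + β × MRP = 2.99% + 1.2526 × 8.97% = 14.23%

14.23%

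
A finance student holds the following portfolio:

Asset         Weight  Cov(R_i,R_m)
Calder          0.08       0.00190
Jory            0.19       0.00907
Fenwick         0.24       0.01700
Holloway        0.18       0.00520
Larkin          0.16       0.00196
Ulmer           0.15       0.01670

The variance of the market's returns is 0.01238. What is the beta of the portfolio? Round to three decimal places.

β_Calder = 0.00190 / 0.01238 = 0.1535
β_Jory = 0.00907 / 0.01238 = 0.7326
β_Fenwick = 0.01700 / 0.01238 = 1.3732
β_Holloway = 0.00520 / 0.01238 = 0.4200
β_Larkin = 0.00196 / 0.01238 = 0.1583
β_Ulmer = 0.01670 / 0.01238 = 1.3489
β_P = Σ w_i β_i = 0.08×0.1535 + 0.19×0.7326 + 0.24×1.3732 + 0.18×0.4200 + 0.16×0.1583 + 0.15×1.3489 = 0.7843

0.784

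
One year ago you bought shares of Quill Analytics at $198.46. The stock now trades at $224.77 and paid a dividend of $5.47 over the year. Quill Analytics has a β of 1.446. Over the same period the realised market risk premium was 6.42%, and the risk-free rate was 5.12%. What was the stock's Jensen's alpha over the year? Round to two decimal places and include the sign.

+1.61%

Realised HPR = (P1 + D1 − P0) / P0 = (224.77 + 5.47 − 198.46) / 198.46 = 31.78 / 198.46 = 16.0133%
CAPM required = R_f + β·MRP = 5.12% + 1.446 × 6.42% = 14.40332%
α = realised − required = 16.0133% − 14.40332% = +1.61%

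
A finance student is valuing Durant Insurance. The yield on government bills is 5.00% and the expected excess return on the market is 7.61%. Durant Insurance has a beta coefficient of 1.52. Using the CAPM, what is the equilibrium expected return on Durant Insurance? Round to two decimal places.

E(R) = R_f + β × MRP = 5.00% + 1.52 × 7.61% = 16.57%

16.57%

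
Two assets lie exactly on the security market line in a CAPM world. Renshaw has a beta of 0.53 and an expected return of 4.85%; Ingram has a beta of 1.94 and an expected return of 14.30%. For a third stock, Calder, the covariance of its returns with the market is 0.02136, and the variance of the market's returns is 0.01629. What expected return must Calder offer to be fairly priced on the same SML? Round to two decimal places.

MRP = (14.30% − 4.85%) / (1.94 − 0.53) = 6.7021%
R_f = 4.85% − 0.53 × 6.7021% = 1.2979%
β_Calder = Cov / Var(R_m) = 0.02136 / 0.01629 = 1.3112
E(R_Calder) = R_f + β × MRP = 1.2979% + 1.3112 × 6.7021% = 10.09%

10.09%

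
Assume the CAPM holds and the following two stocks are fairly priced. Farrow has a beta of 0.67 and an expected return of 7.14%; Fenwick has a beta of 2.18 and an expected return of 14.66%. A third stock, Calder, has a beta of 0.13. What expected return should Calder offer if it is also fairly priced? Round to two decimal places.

MRP (SML slope) = (14.66% − 7.14%) / (2.18 − 0.67) = 7.52% / 1.51 = 4.9801%
R_f (intercept) = 7.14% − 0.67 × 4.9801% = 3.8033%
E(R_Calder) = R_f + β × MRP = 3.8033% + 0.13 × 4.9801% = 4.45%

4.45%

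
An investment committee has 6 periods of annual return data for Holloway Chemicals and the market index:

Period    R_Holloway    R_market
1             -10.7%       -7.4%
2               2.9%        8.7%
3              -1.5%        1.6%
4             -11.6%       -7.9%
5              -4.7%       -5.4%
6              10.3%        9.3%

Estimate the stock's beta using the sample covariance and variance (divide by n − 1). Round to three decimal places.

Mean R_i = (-10.7 + 2.9 − 1.5 − 11.6 − 4.7 + 10.3) / 6 = -2.5500%
Mean R_m = (-7.4 + 8.7 + 1.6 − 7.9 − 5.4 + 9.3) / 6 = -0.1833%
Σ(R_i − R̄_i)(R_m − R̄_m) = 312.0150  ⇒  Cov = 312.0150 / 5 = 62.4030
Σ(R_m − R̄_m)² = 310.8683  ⇒  Var(R_m) = 310.8683 / 5 = 62.1737
β = Cov / Var(R_m) = 62.4030 / 62.1737 = 1.0037

1.004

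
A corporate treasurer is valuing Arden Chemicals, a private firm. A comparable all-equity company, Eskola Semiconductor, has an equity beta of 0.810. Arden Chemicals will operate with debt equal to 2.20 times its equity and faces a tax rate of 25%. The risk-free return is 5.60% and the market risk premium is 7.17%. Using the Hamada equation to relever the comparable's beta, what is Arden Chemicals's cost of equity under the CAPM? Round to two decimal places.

β_L = β_U × [1 + (1 − t)(D/E)] = 0.810 × [1 + (1 − 0.25) × 2.20]
    = 0.810 × [1 + 0.75 × 2.20] = 0.810 × 2.6500 = 2.1465
E(R) = R_f + β_L × MRP = 5.60% + 2.1465 × 7.17% = 20.99%

20.99%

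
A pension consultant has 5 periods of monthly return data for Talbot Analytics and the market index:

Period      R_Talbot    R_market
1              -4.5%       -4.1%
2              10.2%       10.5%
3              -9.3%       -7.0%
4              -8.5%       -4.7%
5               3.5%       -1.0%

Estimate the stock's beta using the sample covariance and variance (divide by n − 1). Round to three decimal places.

Mean R_i = (-4.5 + 10.2 − 9.3 − 8.5 + 3.5) / 5 = -1.7200%
Mean R_m = (-4.1 + 10.5 − 7.0 − 4.7 − 1.0) / 5 = -1.2600%
Σ(R_i − R̄_i)(R_m − R̄_m) = 216.2640  ⇒  Cov = 216.2640 / 4 = 54.0660
Σ(R_m − R̄_m)² = 191.2120  ⇒  Var(R_m) = 191.2120 / 4 = 47.8030
β = Cov / Var(R_m) = 54.0660 / 47.8030 = 1.1310

1.131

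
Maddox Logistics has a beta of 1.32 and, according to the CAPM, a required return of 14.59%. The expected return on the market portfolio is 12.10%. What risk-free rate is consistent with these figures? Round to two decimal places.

4.32%

E(R) = R_f + β(E(R_m) − R_f) = R_f(1 − β) + β·E(R_m)
14.59% = R_f × (1 − 1.32) + 1.32 × 12.10%
14.59% = R_f × -0.32 + 15.9720%
R_f = (14.59% − 15.9720%) / -0.32 = 4.32%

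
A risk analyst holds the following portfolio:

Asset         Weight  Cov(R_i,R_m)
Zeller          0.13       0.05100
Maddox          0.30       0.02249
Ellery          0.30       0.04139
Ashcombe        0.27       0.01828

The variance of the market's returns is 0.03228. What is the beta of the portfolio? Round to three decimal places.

0.952

β_Zeller = 0.05100 / 0.03228 = 1.5799
β_Maddox = 0.02249 / 0.03228 = 0.6967
β_Ellery = 0.04139 / 0.03228 = 1.2822
β_Ashcombe = 0.01828 / 0.03228 = 0.5663
β_P = Σ w_i β_i = 0.13×1.5799 + 0.30×0.6967 + 0.30×1.2822 + 0.27×0.5663 = 0.9520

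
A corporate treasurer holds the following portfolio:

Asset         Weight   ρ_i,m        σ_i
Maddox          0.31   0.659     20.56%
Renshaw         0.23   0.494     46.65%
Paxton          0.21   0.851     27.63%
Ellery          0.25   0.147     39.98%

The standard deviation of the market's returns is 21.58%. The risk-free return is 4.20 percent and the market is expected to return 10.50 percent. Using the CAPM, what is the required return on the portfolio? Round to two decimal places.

β_Maddox = 0.659 × 20.56% / 21.58% = 0.6279
β_Renshaw = 0.494 × 46.65% / 21.58% = 1.0679
β_Paxton = 0.851 × 27.63% / 21.58% = 1.0896
β_Ellery = 0.147 × 39.98% / 21.58% = 0.2723
β_P = Σ w_i β_i = 0.31×0.6279 + 0.23×1.0679 + 0.21×1.0896 + 0.25×0.2723 = 0.7372
MRP = 10.50% − 4.20% = 6.30%
E(R_P) = R_f + β_P × MRP = 4.20% + 0.7372 × 6.30% = 8.84%

8.84%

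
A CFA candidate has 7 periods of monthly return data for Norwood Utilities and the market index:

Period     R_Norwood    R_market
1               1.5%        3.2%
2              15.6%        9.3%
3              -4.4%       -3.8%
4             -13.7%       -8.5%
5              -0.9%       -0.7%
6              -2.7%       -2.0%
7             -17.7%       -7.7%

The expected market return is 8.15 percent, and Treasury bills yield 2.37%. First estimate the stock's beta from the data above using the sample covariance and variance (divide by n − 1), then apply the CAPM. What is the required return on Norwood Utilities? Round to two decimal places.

12.14%

Mean R_i = (1.5 + 15.6 − 4.4 − 13.7 − 0.9 − 2.7 − 17.7) / 7 = -3.1857%
Mean R_m = (3.2 + 9.3 − 3.8 − 8.5 − 0.7 − 2.0 − 7.7) / 7 = -1.4571%
Σ(R_i − R̄_i)(R_m − R̄_m) = 392.8757  ⇒  Cov = 392.8757 / 6 = 65.4793
Σ(R_m − R̄_m)² = 232.3371  ⇒  Var(R_m) = 232.3371 / 6 = 38.7229
β = Cov / Var(R_m) = 65.4793 / 38.7229 = 1.6910
MRP = 8.15% − 2.37% = 5.78%
E(R) = R_f + β × MRP = 2.37% + 1.6910 × 5.78% = 12.14%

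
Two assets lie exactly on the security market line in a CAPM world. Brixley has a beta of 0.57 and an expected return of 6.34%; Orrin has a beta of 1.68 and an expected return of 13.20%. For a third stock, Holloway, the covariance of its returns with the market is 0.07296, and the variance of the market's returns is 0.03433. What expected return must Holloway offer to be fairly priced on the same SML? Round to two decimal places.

MRP = (13.20% − 6.34%) / (1.68 − 0.57) = 6.1802%
R_f = 6.34% − 0.57 × 6.1802% = 2.8173%
β_Holloway = Cov / Var(R_m) = 0.07296 / 0.03433 = 2.1253
E(R_Holloway) = R_f + β × MRP = 2.8173% + 2.1253 × 6.1802% = 15.95%

15.95%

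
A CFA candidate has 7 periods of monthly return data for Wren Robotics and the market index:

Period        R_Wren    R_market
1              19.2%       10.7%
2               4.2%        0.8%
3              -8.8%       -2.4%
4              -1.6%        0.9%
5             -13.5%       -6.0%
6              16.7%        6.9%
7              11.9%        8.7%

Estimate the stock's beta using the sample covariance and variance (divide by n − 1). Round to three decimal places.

Mean R_i = (19.2 + 4.2 − 8.8 − 1.6 − 13.5 + 16.7 + 11.9) / 7 = 4.0143%
Mean R_m = (10.7 + 0.8 − 2.4 + 0.9 − 6.0 + 6.9 + 8.7) / 7 = 2.8000%
Σ(R_i − R̄_i)(R_m − R̄_m) = 449.5600  ⇒  Cov = 449.5600 / 6 = 74.9267
Σ(R_m − R̄_m)² = 226.1200  ⇒  Var(R_m) = 226.1200 / 6 = 37.6867
β = Cov / Var(R_m) = 74.9267 / 37.6867 = 1.9881

1.988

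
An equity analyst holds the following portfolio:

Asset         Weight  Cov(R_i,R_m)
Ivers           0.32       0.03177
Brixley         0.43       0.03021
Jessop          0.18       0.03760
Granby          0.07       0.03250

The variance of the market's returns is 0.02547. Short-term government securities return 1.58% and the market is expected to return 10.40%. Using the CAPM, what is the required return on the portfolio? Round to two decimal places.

12.73%

β_Ivers = 0.03177 / 0.02547 = 1.2473
β_Brixley = 0.03021 / 0.02547 = 1.1861
β_Jessop = 0.03760 / 0.02547 = 1.4762
β_Granby = 0.03250 / 0.02547 = 1.2760
β_P = Σ w_i β_i = 0.32×1.2473 + 0.43×1.1861 + 0.18×1.4762 + 0.07×1.2760 = 1.2642
MRP = 10.40% − 1.58% = 8.82%
E(R_P) = R_f + β_P × MRP = 1.58% + 1.2642 × 8.82% = 12.73%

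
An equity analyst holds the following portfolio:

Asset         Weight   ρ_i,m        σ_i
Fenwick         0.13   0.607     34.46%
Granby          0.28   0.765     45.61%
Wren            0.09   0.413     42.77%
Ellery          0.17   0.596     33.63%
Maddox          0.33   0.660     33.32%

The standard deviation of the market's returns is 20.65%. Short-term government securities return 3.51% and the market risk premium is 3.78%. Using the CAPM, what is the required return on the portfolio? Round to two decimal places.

β_Fenwick = 0.607 × 34.46% / 20.65% = 1.0129
β_Granby = 0.765 × 45.61% / 20.65% = 1.6897
β_Wren = 0.413 × 42.77% / 20.65% = 0.8554
β_Ellery = 0.596 × 33.63% / 20.65% = 0.9706
β_Maddox = 0.660 × 33.32% / 20.65% = 1.0649
β_P = Σ w_i β_i = 0.13×1.0129 + 0.28×1.6897 + 0.09×0.8554 + 0.17×0.9706 + 0.33×1.0649 = 1.1982
E(R_P) = R_f + β_P × MRP = 3.51% + 1.1982 × 3.78% = 8.04%

8.04%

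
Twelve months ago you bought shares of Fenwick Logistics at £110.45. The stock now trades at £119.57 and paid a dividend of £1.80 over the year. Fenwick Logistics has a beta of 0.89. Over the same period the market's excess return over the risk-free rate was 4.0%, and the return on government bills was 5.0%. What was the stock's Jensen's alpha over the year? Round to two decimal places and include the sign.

Realised HPR = (P1 + D1 − P0) / P0 = (119.57 + 1.80 − 110.45) / 110.45 = 10.92 / 110.45 = 9.8868%
CAPM required = R_f + β·MRP = 5.0% + 0.89 × 4.0% = 8.5600%
α = realised − required = 9.8868% − 8.5600% = +1.33%

+1.33%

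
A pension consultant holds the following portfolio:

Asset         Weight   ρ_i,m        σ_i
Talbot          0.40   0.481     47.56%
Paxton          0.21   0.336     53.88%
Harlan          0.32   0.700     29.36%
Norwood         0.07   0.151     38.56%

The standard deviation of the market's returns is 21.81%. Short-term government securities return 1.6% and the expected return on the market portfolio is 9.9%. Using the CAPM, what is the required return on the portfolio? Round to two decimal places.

β_Talbot = 0.481 × 47.56% / 21.81% = 1.0489
β_Paxton = 0.336 × 53.88% / 21.81% = 0.8301
β_Harlan = 0.700 × 29.36% / 21.81% = 0.9423
β_Norwood = 0.151 × 38.56% / 21.81% = 0.2670
β_P = Σ w_i β_i = 0.40×1.0489 + 0.21×0.8301 + 0.32×0.9423 + 0.07×0.2670 = 0.9141
MRP = 9.9% − 1.6% = 8.30%
E(R_P) = R_f + β_P × MRP = 1.6% + 0.9141 × 8.3% = 9.19%

9.19%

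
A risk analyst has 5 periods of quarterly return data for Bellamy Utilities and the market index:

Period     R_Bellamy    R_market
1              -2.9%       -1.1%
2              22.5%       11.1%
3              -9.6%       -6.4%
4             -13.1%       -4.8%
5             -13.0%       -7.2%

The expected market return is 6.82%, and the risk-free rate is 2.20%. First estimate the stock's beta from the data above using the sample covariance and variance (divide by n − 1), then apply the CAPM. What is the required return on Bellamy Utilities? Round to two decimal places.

Mean R_i = (-2.9 + 22.5 − 9.6 − 13.1 − 13.0) / 5 = -3.2200%
Mean R_m = (-1.1 + 11.1 − 6.4 − 4.8 − 7.2) / 5 = -1.6800%
Σ(R_i − R̄_i)(R_m − R̄_m) = 443.8120  ⇒  Cov = 443.8120 / 4 = 110.9530
Σ(R_m − R̄_m)² = 226.1480  ⇒  Var(R_m) = 226.1480 / 4 = 56.5370
β = Cov / Var(R_m) = 110.9530 / 56.5370 = 1.9625
MRP = 6.82% − 2.20% = 4.62%
E(R) = R_f + β × MRP = 2.20% + 1.9625 × 4.62% = 11.27%

11.27%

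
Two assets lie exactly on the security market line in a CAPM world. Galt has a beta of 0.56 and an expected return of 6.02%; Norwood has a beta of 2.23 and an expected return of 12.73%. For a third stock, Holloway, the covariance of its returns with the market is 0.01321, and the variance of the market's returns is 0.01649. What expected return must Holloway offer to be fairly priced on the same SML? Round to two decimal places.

MRP = (12.73% − 6.02%) / (2.23 − 0.56) = 4.0180%
R_f = 6.02% − 0.56 × 4.0180% = 3.7699%
β_Holloway = Cov / Var(R_m) = 0.01321 / 0.01649 = 0.8011
E(R_Holloway) = R_f + β × MRP = 3.7699% + 0.8011 × 4.0180% = 6.99%

6.99%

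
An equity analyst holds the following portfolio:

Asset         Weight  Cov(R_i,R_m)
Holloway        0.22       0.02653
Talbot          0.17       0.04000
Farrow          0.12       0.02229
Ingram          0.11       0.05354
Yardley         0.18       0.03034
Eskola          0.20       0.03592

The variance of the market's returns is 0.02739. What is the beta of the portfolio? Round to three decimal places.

β_Holloway = 0.02653 / 0.02739 = 0.9686
β_Talbot = 0.04000 / 0.02739 = 1.4604
β_Farrow = 0.02229 / 0.02739 = 0.8138
β_Ingram = 0.05354 / 0.02739 = 1.9547
β_Yardley = 0.03034 / 0.02739 = 1.1077
β_Eskola = 0.03592 / 0.02739 = 1.3114
β_P = Σ w_i β_i = 0.22×0.9686 + 0.17×1.4604 + 0.12×0.8138 + 0.11×1.9547 + 0.18×1.1077 + 0.20×1.3114 = 1.2357

1.236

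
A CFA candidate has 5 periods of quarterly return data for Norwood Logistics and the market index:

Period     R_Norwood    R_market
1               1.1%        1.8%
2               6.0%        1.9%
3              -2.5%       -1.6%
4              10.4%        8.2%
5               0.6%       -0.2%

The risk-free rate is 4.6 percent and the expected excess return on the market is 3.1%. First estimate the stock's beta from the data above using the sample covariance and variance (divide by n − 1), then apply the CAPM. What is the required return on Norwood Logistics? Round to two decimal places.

8.51%

Mean R_i = (1.1 + 6.0 − 2.5 + 10.4 + 0.6) / 5 = 3.1200%
Mean R_m = (1.8 + 1.9 − 1.6 + 8.2 − 0.2) / 5 = 2.0200%
Σ(R_i − R̄_i)(R_m − R̄_m) = 71.0280  ⇒  Cov = 71.0280 / 4 = 17.7570
Σ(R_m − R̄_m)² = 56.2880  ⇒  Var(R_m) = 56.2880 / 4 = 14.0720
β = Cov / Var(R_m) = 17.7570 / 14.0720 = 1.2619
E(R) = R_f + β × MRP = 4.6% + 1.2619 × 3.1% = 8.51%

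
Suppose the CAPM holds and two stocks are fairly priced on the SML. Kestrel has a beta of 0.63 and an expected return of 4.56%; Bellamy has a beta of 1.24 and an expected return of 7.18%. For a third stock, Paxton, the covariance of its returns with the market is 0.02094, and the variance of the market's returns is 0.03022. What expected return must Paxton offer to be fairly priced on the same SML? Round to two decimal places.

MRP = (7.18% − 4.56%) / (1.24 − 0.63) = 4.2951%
R_f = 4.56% − 0.63 × 4.2951% = 1.8541%
β_Paxton = Cov / Var(R_m) = 0.02094 / 0.03022 = 0.6929
E(R_Paxton) = R_f + β × MRP = 1.8541% + 0.6929 × 4.2951% = 4.83%

4.83%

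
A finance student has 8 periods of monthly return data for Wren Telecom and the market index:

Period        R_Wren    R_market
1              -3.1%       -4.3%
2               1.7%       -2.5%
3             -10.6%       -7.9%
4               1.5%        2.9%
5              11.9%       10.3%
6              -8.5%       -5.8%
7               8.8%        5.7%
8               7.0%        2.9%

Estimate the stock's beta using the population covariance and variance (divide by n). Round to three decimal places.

Mean R_i = (-3.1 + 1.7 − 10.6 + 1.5 + 11.9 − 8.5 + 8.8 + 7.0) / 8 = 1.0875%
Mean R_m = (-4.3 − 2.5 − 7.9 + 2.9 + 10.3 − 5.8 + 5.7 + 2.9) / 8 = 0.1625%
Σ(R_i − R̄_i)(R_m − R̄_m) = 338.0863  ⇒  Cov = 338.0863 / 8 = 42.2608
Σ(R_m − R̄_m)² = 275.9788  ⇒  Var(R_m) = 275.9788 / 8 = 34.4974
β = Cov / Var(R_m) = 42.2608 / 34.4974 = 1.2250

1.225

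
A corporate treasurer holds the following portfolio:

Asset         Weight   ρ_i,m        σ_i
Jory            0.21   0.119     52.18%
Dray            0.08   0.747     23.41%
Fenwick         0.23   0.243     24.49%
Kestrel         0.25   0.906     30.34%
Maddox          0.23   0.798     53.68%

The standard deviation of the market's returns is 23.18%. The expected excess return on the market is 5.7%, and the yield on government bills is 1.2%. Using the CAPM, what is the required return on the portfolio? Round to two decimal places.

6.31%

β_Jory = 0.119 × 52.18% / 23.18% = 0.2679
β_Dray = 0.747 × 23.41% / 23.18% = 0.7544
β_Fenwick = 0.243 × 24.49% / 23.18% = 0.2567
β_Kestrel = 0.906 × 30.34% / 23.18% = 1.1859
β_Maddox = 0.798 × 53.68% / 23.18% = 1.8480
β_P = Σ w_i β_i = 0.21×0.2679 + 0.08×0.7544 + 0.23×0.2567 + 0.25×1.1859 + 0.23×1.8480 = 0.8972
E(R_P) = R_f + β_P × MRP = 1.2% + 0.8972 × 5.7% = 6.31%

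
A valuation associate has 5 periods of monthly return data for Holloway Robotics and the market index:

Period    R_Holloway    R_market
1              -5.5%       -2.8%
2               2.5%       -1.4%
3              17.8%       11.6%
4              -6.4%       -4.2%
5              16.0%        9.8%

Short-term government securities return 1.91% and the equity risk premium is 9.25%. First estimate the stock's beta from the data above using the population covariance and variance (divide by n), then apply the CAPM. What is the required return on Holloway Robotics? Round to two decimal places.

Mean R_i = (-5.5 + 2.5 + 17.8 − 6.4 + 16.0) / 5 = 4.8800%
Mean R_m = (-2.8 − 1.4 + 11.6 − 4.2 + 9.8) / 5 = 2.6000%
Σ(R_i − R̄_i)(R_m − R̄_m) = 338.6200  ⇒  Cov = 338.6200 / 5 = 67.7240
Σ(R_m − R̄_m)² = 224.2400  ⇒  Var(R_m) = 224.2400 / 5 = 44.8480
β = Cov / Var(R_m) = 67.7240 / 44.8480 = 1.5101
E(R) = R_f + β × MRP = 1.91% + 1.5101 × 9.25% = 15.88%

15.88%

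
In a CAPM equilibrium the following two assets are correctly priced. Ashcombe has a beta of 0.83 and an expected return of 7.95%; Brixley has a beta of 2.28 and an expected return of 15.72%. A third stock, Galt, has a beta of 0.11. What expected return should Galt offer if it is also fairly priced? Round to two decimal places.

4.09%

MRP (SML slope) = (15.72% − 7.95%) / (2.28 − 0.83) = 7.77% / 1.45 = 5.3586%
R_f (intercept) = 7.95% − 0.83 × 5.3586% = 3.5024%
E(R_Galt) = R_f + β × MRP = 3.5024% + 0.11 × 5.3586% = 4.09%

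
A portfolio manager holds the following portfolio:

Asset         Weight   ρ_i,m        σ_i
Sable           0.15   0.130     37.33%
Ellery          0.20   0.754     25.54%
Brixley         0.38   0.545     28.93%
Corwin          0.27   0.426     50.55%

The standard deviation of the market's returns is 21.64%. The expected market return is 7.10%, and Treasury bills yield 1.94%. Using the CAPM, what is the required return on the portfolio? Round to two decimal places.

5.85%

β_Sable = 0.130 × 37.33% / 21.64% = 0.2243
β_Ellery = 0.754 × 25.54% / 21.64% = 0.8899
β_Brixley = 0.545 × 28.93% / 21.64% = 0.7286
β_Corwin = 0.426 × 50.55% / 21.64% = 0.9951
β_P = Σ w_i β_i = 0.15×0.2243 + 0.20×0.8899 + 0.38×0.7286 + 0.27×0.9951 = 0.7572
MRP = 7.10% − 1.94% = 5.16%
E(R_P) = R_f + β_P × MRP = 1.94% + 0.7572 × 5.16% = 5.85%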